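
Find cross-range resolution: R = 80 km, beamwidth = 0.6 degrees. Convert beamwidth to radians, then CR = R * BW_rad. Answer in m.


BW_rad = 0.010471976
CR = 80000 * 0.010471976 = 837.8 m

837.8 m


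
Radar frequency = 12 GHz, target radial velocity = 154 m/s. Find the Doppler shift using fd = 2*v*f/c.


fd = 2 * 154 * 12000000000.0 / 3e8 = 12320.0 Hz

12320.0 Hz


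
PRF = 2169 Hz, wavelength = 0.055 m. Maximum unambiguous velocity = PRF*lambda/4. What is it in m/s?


V_ua = 2169 * 0.055 / 4 = 29.8 m/s

29.8 m/s


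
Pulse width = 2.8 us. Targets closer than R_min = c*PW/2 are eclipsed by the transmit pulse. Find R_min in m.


R_min = 3e8 * 2.8e-6 / 2 = 420.0 m

420.0 m


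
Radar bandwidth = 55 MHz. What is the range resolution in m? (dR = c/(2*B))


dR = 3e8 / (2 * 55000000.0) = 2.73 m

2.73 m


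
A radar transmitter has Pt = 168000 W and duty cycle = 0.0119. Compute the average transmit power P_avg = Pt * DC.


P_avg = 168000 * 0.0119 = 1999.2 W

1999.2 W


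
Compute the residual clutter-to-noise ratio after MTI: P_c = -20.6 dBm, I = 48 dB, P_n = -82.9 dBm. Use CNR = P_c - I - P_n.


CNR = -20.6 - 48 - (-82.9) = 14.3 dB

14.3 dB


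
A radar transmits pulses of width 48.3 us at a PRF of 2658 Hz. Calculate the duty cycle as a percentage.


DC = 48.3e-6 * 2658 * 100 = 12.84%

12.84%


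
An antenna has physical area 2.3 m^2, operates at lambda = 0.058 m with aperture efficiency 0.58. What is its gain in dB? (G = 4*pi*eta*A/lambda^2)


G_linear = 4*pi*0.58*2.3/0.058^2 = 4983.22
G_dB = 10*log10(4983.22) = 37.0 dB

37.0 dB


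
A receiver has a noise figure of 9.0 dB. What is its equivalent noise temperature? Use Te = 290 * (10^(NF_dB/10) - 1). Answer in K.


NF_lin = 10^(9.0/10) = 7.943282
Te = 290 * (7.943282 - 1) = 2013.6 K

2013.6 K


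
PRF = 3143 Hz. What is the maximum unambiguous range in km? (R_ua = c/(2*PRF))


R_ua = 3e8 / (2 * 3143) = 47725.1 m = 47.7 km

47.7 km


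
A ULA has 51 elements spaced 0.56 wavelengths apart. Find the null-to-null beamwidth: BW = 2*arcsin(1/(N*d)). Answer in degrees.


1/(N*d) = 1/(51*0.56) = 0.035014
BW = 2*arcsin(0.035014) = 4.0 degrees

4.0 degrees


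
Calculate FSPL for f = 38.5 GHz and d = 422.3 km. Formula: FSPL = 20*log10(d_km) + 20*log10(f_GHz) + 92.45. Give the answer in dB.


20*log10(422.3) = 52.51
20*log10(38.5) = 31.71
FSPL = 176.7 dB

176.7 dB


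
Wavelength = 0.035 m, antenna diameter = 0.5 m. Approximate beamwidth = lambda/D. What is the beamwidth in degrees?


BW_rad = 0.035 / 0.5 = 0.07
BW_deg = 4.01 degrees

4.01 degrees


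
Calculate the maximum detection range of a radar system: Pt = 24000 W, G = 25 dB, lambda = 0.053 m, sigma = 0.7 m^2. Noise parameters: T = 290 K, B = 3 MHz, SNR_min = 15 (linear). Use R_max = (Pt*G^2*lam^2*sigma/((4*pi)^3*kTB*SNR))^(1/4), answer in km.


G_lin = 10^(25/10) = 316.227766
R^4 = 24000 * 316.227766^2 * 0.053^2 * 0.7 / ((4*pi)^3 * 1.38e-23 * 290 * 3000000.0 * 15)
R^4 = 1.32051e16 m^4
R_max = (1.32051e16)^(1/4) = 10719.8 m = 10.7 km

10.7 km


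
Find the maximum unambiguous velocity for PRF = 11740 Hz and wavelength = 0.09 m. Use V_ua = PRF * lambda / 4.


V_ua = 11740 * 0.09 / 4 = 264.2 m/s

264.2 m/s


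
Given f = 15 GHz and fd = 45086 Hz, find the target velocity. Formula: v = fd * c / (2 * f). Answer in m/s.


v = 45086 * 3e8 / (2 * 15000000000.0) = 450.9 m/s

450.9 m/s


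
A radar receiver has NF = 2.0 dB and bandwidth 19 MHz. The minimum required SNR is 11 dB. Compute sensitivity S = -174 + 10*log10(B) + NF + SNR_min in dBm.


10*log10(19000000.0) = 72.79
S = -174 + 72.79 + 2.0 + 11 = -88.2 dBm

-88.2 dBm


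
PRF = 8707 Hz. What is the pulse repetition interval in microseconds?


PRI = 1/8707 = 0.0001148501 s = 114.9 us

114.9 us


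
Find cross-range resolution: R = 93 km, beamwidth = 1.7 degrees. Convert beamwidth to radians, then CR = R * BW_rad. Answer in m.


BW_rad = 0.029670597
CR = 93000 * 0.029670597 = 2759.4 m

2759.4 m


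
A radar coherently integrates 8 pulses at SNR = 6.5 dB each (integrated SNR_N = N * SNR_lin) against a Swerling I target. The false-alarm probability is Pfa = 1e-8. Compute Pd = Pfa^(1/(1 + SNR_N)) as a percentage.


SNR_lin = 10^(6.5/10) = 4.46684
SNR_N = 8 * 4.46684 = 35.73472
1/(1 + SNR_N) = 1/36.73472 = 0.0272222
Pd = (1e-8)^0.0272222 = 0.60565
Pd = 60.6%

60.6%


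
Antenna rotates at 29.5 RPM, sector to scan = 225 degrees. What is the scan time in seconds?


t = 225 / (29.5 * 360) * 60 = 1.27 s

1.27 s


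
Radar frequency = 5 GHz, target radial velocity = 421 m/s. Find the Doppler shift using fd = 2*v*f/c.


fd = 2 * 421 * 5000000000.0 / 3e8 = 14033.3 Hz

14033.3 Hz


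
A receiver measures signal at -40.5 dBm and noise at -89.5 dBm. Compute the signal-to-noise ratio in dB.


SNR = -40.5 - (-89.5) = 49.0 dB

49.0 dB


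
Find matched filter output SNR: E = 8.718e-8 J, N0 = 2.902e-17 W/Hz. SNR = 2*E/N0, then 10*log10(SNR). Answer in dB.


SNR_lin = 2 * 8.718e-8 / 2.902e-17 = 6.008e9
SNR_dB = 10*log10(6.008e9) = 97.8 dB

97.8 dB


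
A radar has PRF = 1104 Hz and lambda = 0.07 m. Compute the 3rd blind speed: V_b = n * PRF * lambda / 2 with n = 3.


V_blind = 3 * 1104 * 0.07 / 2 = 115.9 m/s

115.9 m/s


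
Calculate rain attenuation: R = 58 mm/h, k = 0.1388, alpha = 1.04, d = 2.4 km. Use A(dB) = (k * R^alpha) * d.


gamma = 0.1388 * 58^1.04 = 9.4701 dB/km
A = 9.4701 * 2.4 = 22.73 dB

22.73 dB


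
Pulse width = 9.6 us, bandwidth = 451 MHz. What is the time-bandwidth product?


TBP = 9.6 * 451 = 4329.6

4329.6


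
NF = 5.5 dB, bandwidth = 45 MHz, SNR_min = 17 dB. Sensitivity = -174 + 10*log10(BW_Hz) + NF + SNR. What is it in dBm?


10*log10(45000000.0) = 76.53
S = -174 + 76.53 + 5.5 + 17 = -75.0 dBm

-75.0 dBm


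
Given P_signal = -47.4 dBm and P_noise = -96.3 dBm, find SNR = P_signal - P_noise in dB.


SNR = -47.4 - (-96.3) = 48.9 dB

48.9 dB


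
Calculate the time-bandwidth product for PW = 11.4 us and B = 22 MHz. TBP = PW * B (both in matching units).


TBP = 11.4 * 22 = 250.8

250.8


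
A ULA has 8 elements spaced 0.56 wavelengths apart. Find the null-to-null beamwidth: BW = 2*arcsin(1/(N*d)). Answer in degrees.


1/(N*d) = 1/(8*0.56) = 0.223214
BW = 2*arcsin(0.223214) = 25.8 degrees

25.8 degrees


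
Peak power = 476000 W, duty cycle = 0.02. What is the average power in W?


P_avg = 476000 * 0.02 = 9520.0 W

9520.0 W


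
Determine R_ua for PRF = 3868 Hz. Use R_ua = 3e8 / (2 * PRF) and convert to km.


R_ua = 3e8 / (2 * 3868) = 38779.7 m = 38.8 km

38.8 km


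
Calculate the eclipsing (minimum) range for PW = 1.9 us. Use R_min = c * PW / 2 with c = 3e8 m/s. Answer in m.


R_min = 3e8 * 1.9e-6 / 2 = 285.0 m

285.0 m


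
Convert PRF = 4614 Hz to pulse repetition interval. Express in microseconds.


PRI = 1/4614 = 0.0002167317 s = 216.7 us

216.7 us


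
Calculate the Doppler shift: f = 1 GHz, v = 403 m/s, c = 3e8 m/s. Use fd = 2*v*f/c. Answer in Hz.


fd = 2 * 403 * 1000000000.0 / 3e8 = 2686.7 Hz

2686.7 Hz


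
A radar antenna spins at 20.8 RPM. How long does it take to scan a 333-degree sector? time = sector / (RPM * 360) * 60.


t = 333 / (20.8 * 360) * 60 = 2.67 s

2.67 s


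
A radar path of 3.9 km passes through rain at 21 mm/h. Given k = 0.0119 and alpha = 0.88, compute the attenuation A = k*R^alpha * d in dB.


gamma = 0.0119 * 21^0.88 = 0.17342 dB/km
A = 0.17342 * 3.9 = 0.68 dB

0.68 dB


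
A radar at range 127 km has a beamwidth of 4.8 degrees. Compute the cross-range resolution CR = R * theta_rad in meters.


BW_rad = 0.083775804
CR = 127000 * 0.083775804 = 10639.5 m

10639.5 m


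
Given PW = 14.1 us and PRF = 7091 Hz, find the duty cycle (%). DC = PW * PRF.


DC = 14.1e-6 * 7091 * 100 = 10.0%

10.0%


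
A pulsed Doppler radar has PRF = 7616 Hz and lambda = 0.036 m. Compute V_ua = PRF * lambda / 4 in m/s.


V_ua = 7616 * 0.036 / 4 = 68.5 m/s

68.5 m/s


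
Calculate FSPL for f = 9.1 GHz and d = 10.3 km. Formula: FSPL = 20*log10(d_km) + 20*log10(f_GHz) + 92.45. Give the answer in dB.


20*log10(10.3) = 20.26
20*log10(9.1) = 19.18
FSPL = 131.9 dB

131.9 dB


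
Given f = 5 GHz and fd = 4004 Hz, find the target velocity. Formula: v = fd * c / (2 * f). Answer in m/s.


v = 4004 * 3e8 / (2 * 5000000000.0) = 120.1 m/s

120.1 m/s


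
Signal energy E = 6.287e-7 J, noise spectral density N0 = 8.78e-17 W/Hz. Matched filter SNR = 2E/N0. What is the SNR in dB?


SNR_lin = 2 * 6.287e-7 / 8.78e-17 = 1.432e10
SNR_dB = 10*log10(1.432e10) = 101.6 dB

101.6 dB


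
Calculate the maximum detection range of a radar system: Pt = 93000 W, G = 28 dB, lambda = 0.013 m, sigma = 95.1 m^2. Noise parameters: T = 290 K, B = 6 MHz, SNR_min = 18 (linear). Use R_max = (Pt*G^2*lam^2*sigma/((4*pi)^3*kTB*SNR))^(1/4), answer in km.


G_lin = 10^(28/10) = 630.957344
R^4 = 93000 * 630.957344^2 * 0.013^2 * 95.1 / ((4*pi)^3 * 1.38e-23 * 290 * 6000000.0 * 18)
R^4 = 6.93777e17 m^4
R_max = (6.93777e17)^(1/4) = 28860.6 m = 28.9 km

28.9 km


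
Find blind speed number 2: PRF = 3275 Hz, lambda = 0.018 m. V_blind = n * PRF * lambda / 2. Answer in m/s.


V_blind = 2 * 3275 * 0.018 / 2 = 59.0 m/s

59.0 m/s


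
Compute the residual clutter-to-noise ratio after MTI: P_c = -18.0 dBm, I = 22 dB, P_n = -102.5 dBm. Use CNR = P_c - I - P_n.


CNR = -18.0 - 22 - (-102.5) = 62.5 dB

62.5 dB


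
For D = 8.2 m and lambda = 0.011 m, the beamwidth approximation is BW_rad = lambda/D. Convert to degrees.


BW_rad = 0.011 / 8.2 = 0.001341
BW_deg = 0.08 degrees

0.08 degrees


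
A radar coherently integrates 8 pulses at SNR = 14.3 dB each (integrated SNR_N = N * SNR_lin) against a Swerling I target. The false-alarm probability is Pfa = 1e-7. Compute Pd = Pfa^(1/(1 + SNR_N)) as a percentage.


SNR_lin = 10^(14.3/10) = 26.91535
SNR_N = 8 * 26.91535 = 215.3228
1/(1 + SNR_N) = 1/216.3228 = 0.0046227
Pd = (1e-7)^0.0046227 = 0.9282
Pd = 92.8%

92.8%


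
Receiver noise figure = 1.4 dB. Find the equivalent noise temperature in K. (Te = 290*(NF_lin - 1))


NF_lin = 10^(1.4/10) = 1.380384
Te = 290 * (1.380384 - 1) = 110.3 K

110.3 K


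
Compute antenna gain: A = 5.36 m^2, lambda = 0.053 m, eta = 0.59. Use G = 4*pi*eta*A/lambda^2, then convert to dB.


G_linear = 4*pi*0.59*5.36/0.053^2 = 14147.34
G_dB = 10*log10(14147.34) = 41.5 dB

41.5 dB


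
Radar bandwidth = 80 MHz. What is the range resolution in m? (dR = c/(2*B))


dR = 3e8 / (2 * 80000000.0) = 1.88 m

1.88 m


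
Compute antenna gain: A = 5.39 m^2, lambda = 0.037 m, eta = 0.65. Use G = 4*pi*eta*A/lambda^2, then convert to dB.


G_linear = 4*pi*0.65*5.39/0.037^2 = 32159.44
G_dB = 10*log10(32159.44) = 45.1 dB

45.1 dB


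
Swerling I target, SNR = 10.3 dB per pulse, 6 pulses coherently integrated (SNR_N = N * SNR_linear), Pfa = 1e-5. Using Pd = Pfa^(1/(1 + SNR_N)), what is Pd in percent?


SNR_lin = 10^(10.3/10) = 10.71519
SNR_N = 6 * 10.71519 = 64.29114
1/(1 + SNR_N) = 1/65.29114 = 0.015316
Pd = (1e-5)^0.015316 = 0.83834
Pd = 83.8%

83.8%


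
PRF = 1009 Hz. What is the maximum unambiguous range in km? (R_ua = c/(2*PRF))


R_ua = 3e8 / (2 * 1009) = 148662.0 m = 148.7 km

148.7 km


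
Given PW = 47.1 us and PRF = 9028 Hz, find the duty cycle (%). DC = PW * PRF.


DC = 47.1e-6 * 9028 * 100 = 42.52%

42.52%


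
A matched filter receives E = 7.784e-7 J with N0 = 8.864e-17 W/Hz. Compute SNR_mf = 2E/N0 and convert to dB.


SNR_lin = 2 * 7.784e-7 / 8.864e-17 = 1.756e10
SNR_dB = 10*log10(1.756e10) = 102.4 dB

102.4 dB


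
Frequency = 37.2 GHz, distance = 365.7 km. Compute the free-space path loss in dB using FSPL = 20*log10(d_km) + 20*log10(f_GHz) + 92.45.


20*log10(365.7) = 51.26
20*log10(37.2) = 31.41
FSPL = 175.1 dB

175.1 dB


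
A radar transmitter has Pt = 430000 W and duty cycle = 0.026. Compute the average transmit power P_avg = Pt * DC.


P_avg = 430000 * 0.026 = 11180.0 W

11180.0 W


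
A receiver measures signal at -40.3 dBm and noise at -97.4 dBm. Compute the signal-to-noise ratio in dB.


SNR = -40.3 - (-97.4) = 57.1 dB

57.1 dB


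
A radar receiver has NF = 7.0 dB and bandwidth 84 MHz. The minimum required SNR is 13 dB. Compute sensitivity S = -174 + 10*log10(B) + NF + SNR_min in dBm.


10*log10(84000000.0) = 79.24
S = -174 + 79.24 + 7.0 + 13 = -74.8 dBm

-74.8 dBm


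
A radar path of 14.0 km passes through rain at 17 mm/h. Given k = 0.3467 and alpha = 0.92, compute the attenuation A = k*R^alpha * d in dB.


gamma = 0.3467 * 17^0.92 = 4.698582 dB/km
A = 4.698582 * 14.0 = 65.78 dB

65.78 dB


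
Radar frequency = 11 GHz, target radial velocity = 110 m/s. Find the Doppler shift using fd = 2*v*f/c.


fd = 2 * 110 * 11000000000.0 / 3e8 = 8066.7 Hz

8066.7 Hz


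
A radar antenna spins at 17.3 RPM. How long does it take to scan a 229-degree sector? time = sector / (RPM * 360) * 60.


t = 229 / (17.3 * 360) * 60 = 2.21 s

2.21 s


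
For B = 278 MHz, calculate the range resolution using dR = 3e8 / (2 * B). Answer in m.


dR = 3e8 / (2 * 278000000.0) = 0.54 m

0.54 m


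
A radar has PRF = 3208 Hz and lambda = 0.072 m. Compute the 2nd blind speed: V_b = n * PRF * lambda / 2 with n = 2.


V_blind = 2 * 3208 * 0.072 / 2 = 231.0 m/s

231.0 m/s


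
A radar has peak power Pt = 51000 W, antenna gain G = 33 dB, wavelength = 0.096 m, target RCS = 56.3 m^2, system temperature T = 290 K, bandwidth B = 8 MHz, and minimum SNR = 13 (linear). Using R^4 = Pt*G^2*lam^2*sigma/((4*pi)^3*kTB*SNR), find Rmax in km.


G_lin = 10^(33/10) = 1995.262315
R^4 = 51000 * 1995.262315^2 * 0.096^2 * 56.3 / ((4*pi)^3 * 1.38e-23 * 290 * 8000000.0 * 13)
R^4 = 1.2755e20 m^4
R_max = (1.2755e20)^(1/4) = 106272.3 m = 106.3 km

106.3 km


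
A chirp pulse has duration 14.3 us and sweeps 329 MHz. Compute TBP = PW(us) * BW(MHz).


TBP = 14.3 * 329 = 4704.7

4704.7


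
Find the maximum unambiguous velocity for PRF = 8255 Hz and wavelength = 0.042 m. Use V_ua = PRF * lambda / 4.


V_ua = 8255 * 0.042 / 4 = 86.7 m/s

86.7 m/s


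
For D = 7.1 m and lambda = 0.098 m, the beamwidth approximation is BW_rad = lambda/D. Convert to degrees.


BW_rad = 0.098 / 7.1 = 0.013803
BW_deg = 0.79 degrees

0.79 degrees


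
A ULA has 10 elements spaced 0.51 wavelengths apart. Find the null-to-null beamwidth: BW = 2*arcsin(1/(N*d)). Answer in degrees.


1/(N*d) = 1/(10*0.51) = 0.196078
BW = 2*arcsin(0.196078) = 22.6 degrees

22.6 degrees


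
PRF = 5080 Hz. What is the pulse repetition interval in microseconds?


PRI = 1/5080 = 0.0001968504 s = 196.9 us

196.9 us


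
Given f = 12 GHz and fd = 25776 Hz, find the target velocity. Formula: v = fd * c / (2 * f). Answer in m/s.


v = 25776 * 3e8 / (2 * 12000000000.0) = 322.2 m/s

322.2 m/s


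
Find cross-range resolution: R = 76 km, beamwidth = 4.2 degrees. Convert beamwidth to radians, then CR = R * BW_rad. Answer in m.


BW_rad = 0.073303829
CR = 76000 * 0.073303829 = 5571.1 m

5571.1 m


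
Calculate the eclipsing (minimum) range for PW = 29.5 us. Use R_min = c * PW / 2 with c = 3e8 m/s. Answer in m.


R_min = 3e8 * 29.5e-6 / 2 = 4425.0 m

4425.0 m


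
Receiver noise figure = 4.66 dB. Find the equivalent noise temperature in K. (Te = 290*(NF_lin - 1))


NF_lin = 10^(4.66/10) = 2.924152
Te = 290 * (2.924152 - 1) = 558.0 K

558.0 K


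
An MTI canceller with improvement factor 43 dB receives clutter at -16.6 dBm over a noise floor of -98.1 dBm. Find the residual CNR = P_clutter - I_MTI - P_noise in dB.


CNR = -16.6 - 43 - (-98.1) = 38.5 dB

38.5 dB


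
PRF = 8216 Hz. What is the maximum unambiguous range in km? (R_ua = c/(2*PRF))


R_ua = 3e8 / (2 * 8216) = 18257.1 m = 18.3 km

18.3 km


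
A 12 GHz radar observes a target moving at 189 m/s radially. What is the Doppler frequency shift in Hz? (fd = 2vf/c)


fd = 2 * 189 * 12000000000.0 / 3e8 = 15120.0 Hz

15120.0 Hz


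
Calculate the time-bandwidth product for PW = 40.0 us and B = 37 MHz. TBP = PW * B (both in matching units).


TBP = 40.0 * 37 = 1480.0

1480.0


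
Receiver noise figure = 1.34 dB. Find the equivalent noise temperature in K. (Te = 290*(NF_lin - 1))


NF_lin = 10^(1.34/10) = 1.361445
Te = 290 * (1.361445 - 1) = 104.8 K

104.8 K


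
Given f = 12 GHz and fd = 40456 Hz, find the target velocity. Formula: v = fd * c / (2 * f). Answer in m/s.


v = 40456 * 3e8 / (2 * 12000000000.0) = 505.7 m/s

505.7 m/s


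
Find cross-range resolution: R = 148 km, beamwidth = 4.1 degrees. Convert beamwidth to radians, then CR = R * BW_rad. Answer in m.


BW_rad = 0.071558499
CR = 148000 * 0.071558499 = 10590.7 m

10590.7 m


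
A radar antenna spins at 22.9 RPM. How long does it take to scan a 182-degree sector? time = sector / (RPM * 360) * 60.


t = 182 / (22.9 * 360) * 60 = 1.32 s

1.32 s


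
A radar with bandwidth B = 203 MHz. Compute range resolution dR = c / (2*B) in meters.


dR = 3e8 / (2 * 203000000.0) = 0.74 m

0.74 m


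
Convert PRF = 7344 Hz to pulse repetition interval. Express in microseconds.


PRI = 1/7344 = 0.0001361656 s = 136.2 us

136.2 us


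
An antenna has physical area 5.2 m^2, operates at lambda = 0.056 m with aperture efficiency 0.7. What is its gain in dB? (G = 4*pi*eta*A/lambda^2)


G_linear = 4*pi*0.7*5.2/0.056^2 = 14585.97
G_dB = 10*log10(14585.97) = 41.6 dB

41.6 dB


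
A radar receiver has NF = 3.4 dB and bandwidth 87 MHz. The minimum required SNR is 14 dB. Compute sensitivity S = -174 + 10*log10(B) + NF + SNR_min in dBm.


10*log10(87000000.0) = 79.4
S = -174 + 79.4 + 3.4 + 14 = -77.2 dBm

-77.2 dBm


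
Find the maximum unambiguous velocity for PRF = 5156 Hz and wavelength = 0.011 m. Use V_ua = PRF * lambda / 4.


V_ua = 5156 * 0.011 / 4 = 14.2 m/s

14.2 m/s


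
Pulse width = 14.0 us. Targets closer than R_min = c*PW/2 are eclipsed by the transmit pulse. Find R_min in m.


R_min = 3e8 * 14.0e-6 / 2 = 2100.0 m

2100.0 m


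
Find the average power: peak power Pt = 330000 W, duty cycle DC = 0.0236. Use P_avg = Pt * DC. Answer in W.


P_avg = 330000 * 0.0236 = 7788.0 W

7788.0 W


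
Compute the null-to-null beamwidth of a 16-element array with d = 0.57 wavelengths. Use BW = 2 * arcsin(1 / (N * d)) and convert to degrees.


1/(N*d) = 1/(16*0.57) = 0.109649
BW = 2*arcsin(0.109649) = 12.6 degrees

12.6 degrees


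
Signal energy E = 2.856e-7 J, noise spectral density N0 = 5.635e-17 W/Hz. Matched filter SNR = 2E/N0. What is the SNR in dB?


SNR_lin = 2 * 2.856e-7 / 5.635e-17 = 1.014e10
SNR_dB = 10*log10(1.014e10) = 100.1 dB

100.1 dB


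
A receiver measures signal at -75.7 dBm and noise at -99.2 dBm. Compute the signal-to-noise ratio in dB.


SNR = -75.7 - (-99.2) = 23.5 dB

23.5 dB


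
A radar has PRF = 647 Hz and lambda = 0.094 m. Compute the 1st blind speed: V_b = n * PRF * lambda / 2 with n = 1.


V_blind = 1 * 647 * 0.094 / 2 = 30.4 m/s

30.4 m/s


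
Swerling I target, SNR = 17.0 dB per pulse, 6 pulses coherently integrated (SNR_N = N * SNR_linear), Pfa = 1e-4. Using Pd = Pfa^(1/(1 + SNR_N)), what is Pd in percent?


SNR_lin = 10^(17.0/10) = 50.11872
SNR_N = 6 * 50.11872 = 300.71232
1/(1 + SNR_N) = 1/301.71232 = 0.0033144
Pd = (1e-4)^0.0033144 = 0.96993
Pd = 97.0%

97.0%


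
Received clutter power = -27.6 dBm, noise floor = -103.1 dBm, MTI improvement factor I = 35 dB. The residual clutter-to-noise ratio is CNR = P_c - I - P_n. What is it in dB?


CNR = -27.6 - 35 - (-103.1) = 40.5 dB

40.5 dB


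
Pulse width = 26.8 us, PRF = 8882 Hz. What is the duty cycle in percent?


DC = 26.8e-6 * 8882 * 100 = 23.8%

23.8%


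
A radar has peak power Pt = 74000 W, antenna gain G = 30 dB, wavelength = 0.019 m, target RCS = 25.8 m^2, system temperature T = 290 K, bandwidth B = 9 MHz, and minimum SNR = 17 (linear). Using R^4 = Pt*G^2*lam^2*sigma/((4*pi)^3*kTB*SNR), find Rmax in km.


G_lin = 10^(30/10) = 1000.0
R^4 = 74000 * 1000.0^2 * 0.019^2 * 25.8 / ((4*pi)^3 * 1.38e-23 * 290 * 9000000.0 * 17)
R^4 = 5.67232e17 m^4
R_max = (5.67232e17)^(1/4) = 27443.5 m = 27.4 km

27.4 km


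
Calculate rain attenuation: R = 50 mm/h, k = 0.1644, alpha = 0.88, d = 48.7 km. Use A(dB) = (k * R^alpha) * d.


gamma = 0.1644 * 50^0.88 = 5.140382 dB/km
A = 5.140382 * 48.7 = 250.34 dB

250.34 dB


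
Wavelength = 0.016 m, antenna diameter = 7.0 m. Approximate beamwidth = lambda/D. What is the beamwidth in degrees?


BW_rad = 0.016 / 7.0 = 0.002286
BW_deg = 0.13 degrees

0.13 degrees


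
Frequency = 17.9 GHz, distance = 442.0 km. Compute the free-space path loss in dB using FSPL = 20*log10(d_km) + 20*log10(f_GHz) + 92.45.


20*log10(442.0) = 52.91
20*log10(17.9) = 25.06
FSPL = 170.4 dB

170.4 dB


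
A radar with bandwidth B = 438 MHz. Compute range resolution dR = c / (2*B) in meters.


dR = 3e8 / (2 * 438000000.0) = 0.34 m

0.34 m


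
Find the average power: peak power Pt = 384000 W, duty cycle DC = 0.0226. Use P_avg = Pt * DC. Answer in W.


P_avg = 384000 * 0.0226 = 8678.4 W

8678.4 W


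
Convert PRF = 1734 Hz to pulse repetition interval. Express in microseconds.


PRI = 1/1734 = 0.0005767013 s = 576.7 us

576.7 us


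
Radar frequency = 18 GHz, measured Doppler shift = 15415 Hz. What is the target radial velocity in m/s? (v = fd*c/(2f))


v = 15415 * 3e8 / (2 * 18000000000.0) = 128.5 m/s

128.5 m/s


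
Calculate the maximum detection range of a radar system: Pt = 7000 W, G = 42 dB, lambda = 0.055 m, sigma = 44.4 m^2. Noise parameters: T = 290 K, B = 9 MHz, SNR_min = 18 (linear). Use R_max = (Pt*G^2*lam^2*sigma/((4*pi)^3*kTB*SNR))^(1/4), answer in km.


G_lin = 10^(42/10) = 15848.931925
R^4 = 7000 * 15848.931925^2 * 0.055^2 * 44.4 / ((4*pi)^3 * 1.38e-23 * 290 * 9000000.0 * 18)
R^4 = 1.83563e20 m^4
R_max = (1.83563e20)^(1/4) = 116398.2 m = 116.4 km

116.4 km


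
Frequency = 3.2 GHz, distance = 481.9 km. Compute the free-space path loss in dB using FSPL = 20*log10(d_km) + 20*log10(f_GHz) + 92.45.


20*log10(481.9) = 53.66
20*log10(3.2) = 10.1
FSPL = 156.2 dB

156.2 dB


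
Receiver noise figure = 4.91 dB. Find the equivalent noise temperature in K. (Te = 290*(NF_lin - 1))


NF_lin = 10^(4.91/10) = 3.097419
Te = 290 * (3.097419 - 1) = 608.3 K

608.3 K


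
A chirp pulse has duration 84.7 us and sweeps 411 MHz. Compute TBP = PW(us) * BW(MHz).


TBP = 84.7 * 411 = 34811.7

34811.7


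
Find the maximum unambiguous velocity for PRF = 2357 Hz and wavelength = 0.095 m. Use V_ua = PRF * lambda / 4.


V_ua = 2357 * 0.095 / 4 = 56.0 m/s

56.0 m/s


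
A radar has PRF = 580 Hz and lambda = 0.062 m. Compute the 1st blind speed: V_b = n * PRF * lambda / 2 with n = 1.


V_blind = 1 * 580 * 0.062 / 2 = 18.0 m/s

18.0 m/s


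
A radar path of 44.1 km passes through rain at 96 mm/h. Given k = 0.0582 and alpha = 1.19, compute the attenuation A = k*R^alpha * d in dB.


gamma = 0.0582 * 96^1.19 = 13.299207 dB/km
A = 13.299207 * 44.1 = 586.5 dB

586.5 dB


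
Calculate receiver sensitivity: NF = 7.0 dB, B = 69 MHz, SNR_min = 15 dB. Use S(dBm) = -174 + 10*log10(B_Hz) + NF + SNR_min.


10*log10(69000000.0) = 78.39
S = -174 + 78.39 + 7.0 + 15 = -73.6 dBm

-73.6 dBm


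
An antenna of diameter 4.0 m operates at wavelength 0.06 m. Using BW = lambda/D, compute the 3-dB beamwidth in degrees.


BW_rad = 0.06 / 4.0 = 0.015
BW_deg = 0.86 degrees

0.86 degrees


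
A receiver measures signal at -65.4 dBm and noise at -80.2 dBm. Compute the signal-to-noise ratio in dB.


SNR = -65.4 - (-80.2) = 14.8 dB

14.8 dB


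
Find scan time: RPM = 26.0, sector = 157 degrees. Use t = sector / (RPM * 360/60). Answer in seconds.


t = 157 / (26.0 * 360) * 60 = 1.01 s

1.01 s


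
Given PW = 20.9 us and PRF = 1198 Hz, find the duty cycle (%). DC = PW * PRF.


DC = 20.9e-6 * 1198 * 100 = 2.5%

2.5%


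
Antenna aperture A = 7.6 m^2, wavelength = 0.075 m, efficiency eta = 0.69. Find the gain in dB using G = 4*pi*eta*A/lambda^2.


G_linear = 4*pi*0.69*7.6/0.075^2 = 11715.21
G_dB = 10*log10(11715.21) = 40.7 dB

40.7 dB


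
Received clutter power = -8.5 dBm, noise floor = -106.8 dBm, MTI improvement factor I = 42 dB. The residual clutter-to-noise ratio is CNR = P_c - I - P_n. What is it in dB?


CNR = -8.5 - 42 - (-106.8) = 56.3 dB

56.3 dB


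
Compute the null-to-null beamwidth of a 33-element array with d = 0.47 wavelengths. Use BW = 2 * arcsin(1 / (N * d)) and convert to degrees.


1/(N*d) = 1/(33*0.47) = 0.064475
BW = 2*arcsin(0.064475) = 7.4 degrees

7.4 degrees


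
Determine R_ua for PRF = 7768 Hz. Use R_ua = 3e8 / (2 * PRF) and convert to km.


R_ua = 3e8 / (2 * 7768) = 19310.0 m = 19.3 km

19.3 km


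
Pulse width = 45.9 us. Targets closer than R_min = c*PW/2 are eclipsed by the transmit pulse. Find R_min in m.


R_min = 3e8 * 45.9e-6 / 2 = 6885.0 m

6885.0 m


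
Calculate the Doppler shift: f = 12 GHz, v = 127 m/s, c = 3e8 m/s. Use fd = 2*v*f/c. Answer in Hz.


fd = 2 * 127 * 12000000000.0 / 3e8 = 10160.0 Hz

10160.0 Hz


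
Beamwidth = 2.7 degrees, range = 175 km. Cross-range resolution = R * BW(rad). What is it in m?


BW_rad = 0.04712389
CR = 175000 * 0.04712389 = 8246.7 m

8246.7 m


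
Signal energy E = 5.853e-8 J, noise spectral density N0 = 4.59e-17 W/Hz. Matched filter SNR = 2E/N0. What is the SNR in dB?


SNR_lin = 2 * 5.853e-8 / 4.59e-17 = 2.55e9
SNR_dB = 10*log10(2.55e9) = 94.1 dB

94.1 dB


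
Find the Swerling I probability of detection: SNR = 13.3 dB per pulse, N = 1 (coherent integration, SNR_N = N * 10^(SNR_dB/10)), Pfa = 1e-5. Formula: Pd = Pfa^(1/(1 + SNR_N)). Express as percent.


SNR_lin = 10^(13.3/10) = 21.37962
SNR_N = 1 * 21.37962 = 21.37962
1/(1 + SNR_N) = 1/22.37962 = 0.0446835
Pd = (1e-5)^0.0446835 = 0.59784
Pd = 59.8%

59.8%


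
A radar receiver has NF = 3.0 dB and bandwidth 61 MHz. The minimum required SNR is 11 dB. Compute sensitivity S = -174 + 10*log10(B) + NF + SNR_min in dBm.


10*log10(61000000.0) = 77.85
S = -174 + 77.85 + 3.0 + 11 = -82.1 dBm

-82.1 dBm


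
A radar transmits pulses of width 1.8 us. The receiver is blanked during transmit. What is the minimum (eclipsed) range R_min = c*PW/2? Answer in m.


R_min = 3e8 * 1.8e-6 / 2 = 270.0 m

270.0 m


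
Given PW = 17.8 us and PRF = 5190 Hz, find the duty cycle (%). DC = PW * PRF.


DC = 17.8e-6 * 5190 * 100 = 9.24%

9.24%


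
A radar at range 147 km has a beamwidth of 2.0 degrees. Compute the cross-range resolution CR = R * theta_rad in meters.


BW_rad = 0.034906585
CR = 147000 * 0.034906585 = 5131.3 m

5131.3 m


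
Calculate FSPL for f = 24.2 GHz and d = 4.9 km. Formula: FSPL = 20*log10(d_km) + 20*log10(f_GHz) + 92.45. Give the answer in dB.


20*log10(4.9) = 13.8
20*log10(24.2) = 27.68
FSPL = 133.9 dB

133.9 dB


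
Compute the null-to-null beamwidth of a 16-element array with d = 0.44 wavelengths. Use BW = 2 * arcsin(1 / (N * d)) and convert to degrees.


1/(N*d) = 1/(16*0.44) = 0.142045
BW = 2*arcsin(0.142045) = 16.3 degrees

16.3 degrees


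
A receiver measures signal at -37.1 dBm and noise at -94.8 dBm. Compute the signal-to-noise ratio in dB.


SNR = -37.1 - (-94.8) = 57.7 dB

57.7 dB


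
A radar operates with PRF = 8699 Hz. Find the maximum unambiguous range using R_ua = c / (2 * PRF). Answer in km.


R_ua = 3e8 / (2 * 8699) = 17243.4 m = 17.2 km

17.2 km


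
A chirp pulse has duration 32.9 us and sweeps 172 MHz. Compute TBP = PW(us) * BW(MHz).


TBP = 32.9 * 172 = 5658.8

5658.8


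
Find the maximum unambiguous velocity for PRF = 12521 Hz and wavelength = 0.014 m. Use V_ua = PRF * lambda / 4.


V_ua = 12521 * 0.014 / 4 = 43.8 m/s

43.8 m/s


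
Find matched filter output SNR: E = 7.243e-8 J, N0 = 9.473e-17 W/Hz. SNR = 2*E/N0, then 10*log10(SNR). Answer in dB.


SNR_lin = 2 * 7.243e-8 / 9.473e-17 = 1.529e9
SNR_dB = 10*log10(1.529e9) = 91.8 dB

91.8 dB


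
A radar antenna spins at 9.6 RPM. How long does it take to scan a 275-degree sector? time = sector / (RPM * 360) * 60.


t = 275 / (9.6 * 360) * 60 = 4.77 s

4.77 s


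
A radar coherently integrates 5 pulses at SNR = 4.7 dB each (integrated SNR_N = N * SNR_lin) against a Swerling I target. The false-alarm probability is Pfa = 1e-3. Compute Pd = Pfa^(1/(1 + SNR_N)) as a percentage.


SNR_lin = 10^(4.7/10) = 2.95121
SNR_N = 5 * 2.95121 = 14.75605
1/(1 + SNR_N) = 1/15.75605 = 0.0634677
Pd = (1e-3)^0.0634677 = 0.64506
Pd = 64.5%

64.5%


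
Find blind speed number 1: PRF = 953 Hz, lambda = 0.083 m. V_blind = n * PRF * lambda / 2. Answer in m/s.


V_blind = 1 * 953 * 0.083 / 2 = 39.5 m/s

39.5 m/s


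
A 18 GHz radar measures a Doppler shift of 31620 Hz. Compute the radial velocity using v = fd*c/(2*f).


v = 31620 * 3e8 / (2 * 18000000000.0) = 263.5 m/s

263.5 m/s


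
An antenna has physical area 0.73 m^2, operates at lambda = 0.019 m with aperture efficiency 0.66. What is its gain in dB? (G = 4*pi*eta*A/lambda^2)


G_linear = 4*pi*0.66*0.73/0.019^2 = 16771.41
G_dB = 10*log10(16771.41) = 42.2 dB

42.2 dB


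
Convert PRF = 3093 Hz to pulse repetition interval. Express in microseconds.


PRI = 1/3093 = 0.0003233107 s = 323.3 us

323.3 us


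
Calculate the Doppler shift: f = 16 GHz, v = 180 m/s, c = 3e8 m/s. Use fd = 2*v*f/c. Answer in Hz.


fd = 2 * 180 * 16000000000.0 / 3e8 = 19200.0 Hz

19200.0 Hz


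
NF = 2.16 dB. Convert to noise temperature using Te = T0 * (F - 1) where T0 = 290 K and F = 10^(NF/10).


NF_lin = 10^(2.16/10) = 1.644372
Te = 290 * (1.644372 - 1) = 186.9 K

186.9 K


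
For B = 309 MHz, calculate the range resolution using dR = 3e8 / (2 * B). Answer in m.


dR = 3e8 / (2 * 309000000.0) = 0.49 m

0.49 m


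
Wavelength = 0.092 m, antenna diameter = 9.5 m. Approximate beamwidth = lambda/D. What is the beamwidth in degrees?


BW_rad = 0.092 / 9.5 = 0.009684
BW_deg = 0.55 degrees

0.55 degrees


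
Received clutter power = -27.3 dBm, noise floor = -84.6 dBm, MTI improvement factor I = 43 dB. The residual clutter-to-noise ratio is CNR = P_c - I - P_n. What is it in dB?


CNR = -27.3 - 43 - (-84.6) = 14.3 dB

14.3 dB


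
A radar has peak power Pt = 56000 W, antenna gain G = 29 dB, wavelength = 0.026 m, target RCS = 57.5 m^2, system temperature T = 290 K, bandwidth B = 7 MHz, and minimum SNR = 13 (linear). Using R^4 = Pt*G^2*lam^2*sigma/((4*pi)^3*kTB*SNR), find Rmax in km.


G_lin = 10^(29/10) = 794.328235
R^4 = 56000 * 794.328235^2 * 0.026^2 * 57.5 / ((4*pi)^3 * 1.38e-23 * 290 * 7000000.0 * 13)
R^4 = 1.90044e18 m^4
R_max = (1.90044e18)^(1/4) = 37129.0 m = 37.1 km

37.1 km


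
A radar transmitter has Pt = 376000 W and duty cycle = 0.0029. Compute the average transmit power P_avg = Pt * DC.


P_avg = 376000 * 0.0029 = 1090.4 W

1090.4 W


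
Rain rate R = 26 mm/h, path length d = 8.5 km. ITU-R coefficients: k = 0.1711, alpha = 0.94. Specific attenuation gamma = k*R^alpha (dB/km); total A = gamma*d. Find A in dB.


gamma = 0.1711 * 26^0.94 = 3.658684 dB/km
A = 3.658684 * 8.5 = 31.1 dB

31.1 dB


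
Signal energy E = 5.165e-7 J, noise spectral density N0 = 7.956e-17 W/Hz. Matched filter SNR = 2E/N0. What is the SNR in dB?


SNR_lin = 2 * 5.165e-7 / 7.956e-17 = 1.298e10
SNR_dB = 10*log10(1.298e10) = 101.1 dB

101.1 dB


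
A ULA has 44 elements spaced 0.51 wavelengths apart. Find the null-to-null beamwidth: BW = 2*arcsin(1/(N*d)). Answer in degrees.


1/(N*d) = 1/(44*0.51) = 0.044563
BW = 2*arcsin(0.044563) = 5.1 degrees

5.1 degrees


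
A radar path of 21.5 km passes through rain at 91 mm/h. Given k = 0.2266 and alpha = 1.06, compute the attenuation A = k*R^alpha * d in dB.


gamma = 0.2266 * 91^1.06 = 27.029859 dB/km
A = 27.029859 * 21.5 = 581.14 dB

581.14 dB


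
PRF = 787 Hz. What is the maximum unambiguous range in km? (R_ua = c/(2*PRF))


R_ua = 3e8 / (2 * 787) = 190597.2 m = 190.6 km

190.6 km


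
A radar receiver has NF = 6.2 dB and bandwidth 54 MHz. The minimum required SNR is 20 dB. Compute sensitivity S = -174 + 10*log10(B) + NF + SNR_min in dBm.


10*log10(54000000.0) = 77.32
S = -174 + 77.32 + 6.2 + 20 = -70.5 dBm

-70.5 dBm


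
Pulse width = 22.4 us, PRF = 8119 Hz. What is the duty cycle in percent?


DC = 22.4e-6 * 8119 * 100 = 18.19%

18.19%


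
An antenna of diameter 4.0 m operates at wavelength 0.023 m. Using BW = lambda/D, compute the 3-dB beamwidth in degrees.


BW_rad = 0.023 / 4.0 = 0.00575
BW_deg = 0.33 degrees

0.33 degrees


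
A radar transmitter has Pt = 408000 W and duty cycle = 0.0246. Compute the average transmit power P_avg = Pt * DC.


P_avg = 408000 * 0.0246 = 10036.8 W

10036.8 W


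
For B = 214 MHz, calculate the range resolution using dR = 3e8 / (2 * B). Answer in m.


dR = 3e8 / (2 * 214000000.0) = 0.7 m

0.7 m


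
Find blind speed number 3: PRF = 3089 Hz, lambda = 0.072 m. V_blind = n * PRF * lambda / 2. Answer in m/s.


V_blind = 3 * 3089 * 0.072 / 2 = 333.6 m/s

333.6 m/s


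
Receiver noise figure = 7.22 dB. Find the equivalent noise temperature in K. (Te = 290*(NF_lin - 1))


NF_lin = 10^(7.22/10) = 5.272299
Te = 290 * (5.272299 - 1) = 1239.0 K

1239.0 K


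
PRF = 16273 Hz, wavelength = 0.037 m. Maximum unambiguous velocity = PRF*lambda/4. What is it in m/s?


V_ua = 16273 * 0.037 / 4 = 150.5 m/s

150.5 m/s


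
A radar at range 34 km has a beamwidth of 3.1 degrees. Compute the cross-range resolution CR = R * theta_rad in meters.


BW_rad = 0.054105207
CR = 34000 * 0.054105207 = 1839.6 m

1839.6 m


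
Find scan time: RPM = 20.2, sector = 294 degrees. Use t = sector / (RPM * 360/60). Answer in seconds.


t = 294 / (20.2 * 360) * 60 = 2.43 s

2.43 s


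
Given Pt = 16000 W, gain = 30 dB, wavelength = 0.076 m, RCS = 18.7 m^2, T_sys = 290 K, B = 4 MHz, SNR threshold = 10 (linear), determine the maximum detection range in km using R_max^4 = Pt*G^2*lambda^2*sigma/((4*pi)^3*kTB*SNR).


G_lin = 10^(30/10) = 1000.0
R^4 = 16000 * 1000.0^2 * 0.076^2 * 18.7 / ((4*pi)^3 * 1.38e-23 * 290 * 4000000.0 * 10)
R^4 = 5.44029e18 m^4
R_max = (5.44029e18)^(1/4) = 48295.4 m = 48.3 km

48.3 km


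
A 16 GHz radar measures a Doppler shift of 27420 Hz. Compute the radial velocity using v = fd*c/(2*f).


v = 27420 * 3e8 / (2 * 16000000000.0) = 257.1 m/s

257.1 m/s


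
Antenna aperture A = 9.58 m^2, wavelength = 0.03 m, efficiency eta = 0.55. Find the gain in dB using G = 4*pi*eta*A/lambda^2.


G_linear = 4*pi*0.55*9.58/0.03^2 = 73569.12
G_dB = 10*log10(73569.12) = 48.7 dB

48.7 dB


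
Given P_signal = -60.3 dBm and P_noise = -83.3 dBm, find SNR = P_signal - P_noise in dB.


SNR = -60.3 - (-83.3) = 23.0 dB

23.0 dB


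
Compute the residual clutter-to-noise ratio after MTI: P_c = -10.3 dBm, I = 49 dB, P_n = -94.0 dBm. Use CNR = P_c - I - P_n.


CNR = -10.3 - 49 - (-94.0) = 34.7 dB

34.7 dB


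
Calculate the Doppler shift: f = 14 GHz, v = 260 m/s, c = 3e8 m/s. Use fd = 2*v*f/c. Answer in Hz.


fd = 2 * 260 * 14000000000.0 / 3e8 = 24266.7 Hz

24266.7 Hz


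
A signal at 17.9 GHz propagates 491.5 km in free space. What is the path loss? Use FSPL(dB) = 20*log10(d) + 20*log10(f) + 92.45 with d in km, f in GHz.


20*log10(491.5) = 53.83
20*log10(17.9) = 25.06
FSPL = 171.3 dB

171.3 dB


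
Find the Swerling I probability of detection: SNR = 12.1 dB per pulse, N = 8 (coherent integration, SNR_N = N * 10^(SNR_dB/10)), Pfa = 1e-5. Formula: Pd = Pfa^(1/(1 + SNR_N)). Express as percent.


SNR_lin = 10^(12.1/10) = 16.2181
SNR_N = 8 * 16.2181 = 129.7448
1/(1 + SNR_N) = 1/130.7448 = 0.0076485
Pd = (1e-5)^0.0076485 = 0.91571
Pd = 91.6%

91.6%


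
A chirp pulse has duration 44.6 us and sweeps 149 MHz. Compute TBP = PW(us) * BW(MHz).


TBP = 44.6 * 149 = 6645.4

6645.4


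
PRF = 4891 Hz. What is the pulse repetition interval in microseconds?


PRI = 1/4891 = 0.0002044572 s = 204.5 us

204.5 us


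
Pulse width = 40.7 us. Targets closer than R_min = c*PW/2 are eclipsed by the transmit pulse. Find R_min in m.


R_min = 3e8 * 40.7e-6 / 2 = 6105.0 m

6105.0 m


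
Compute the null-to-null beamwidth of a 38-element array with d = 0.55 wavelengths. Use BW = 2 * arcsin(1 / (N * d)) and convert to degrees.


1/(N*d) = 1/(38*0.55) = 0.047847
BW = 2*arcsin(0.047847) = 5.5 degrees

5.5 degrees


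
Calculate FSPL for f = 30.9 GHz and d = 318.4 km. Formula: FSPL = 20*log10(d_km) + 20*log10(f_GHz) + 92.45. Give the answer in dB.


20*log10(318.4) = 50.06
20*log10(30.9) = 29.8
FSPL = 172.3 dB

172.3 dB


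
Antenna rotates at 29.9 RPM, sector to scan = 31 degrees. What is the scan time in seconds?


t = 31 / (29.9 * 360) * 60 = 0.17 s

0.17 s


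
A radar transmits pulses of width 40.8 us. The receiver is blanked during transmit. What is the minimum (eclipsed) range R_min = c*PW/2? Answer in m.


R_min = 3e8 * 40.8e-6 / 2 = 6120.0 m

6120.0 m


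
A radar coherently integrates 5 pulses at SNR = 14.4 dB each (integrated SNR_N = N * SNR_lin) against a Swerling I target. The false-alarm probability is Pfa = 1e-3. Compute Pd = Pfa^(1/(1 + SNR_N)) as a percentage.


SNR_lin = 10^(14.4/10) = 27.54229
SNR_N = 5 * 27.54229 = 137.71145
1/(1 + SNR_N) = 1/138.71145 = 0.0072092
Pd = (1e-3)^0.0072092 = 0.95142
Pd = 95.1%

95.1%


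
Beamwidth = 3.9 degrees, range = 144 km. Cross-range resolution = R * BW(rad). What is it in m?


BW_rad = 0.068067841
CR = 144000 * 0.068067841 = 9801.8 m

9801.8 m


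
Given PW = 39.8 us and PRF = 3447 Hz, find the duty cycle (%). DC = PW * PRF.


DC = 39.8e-6 * 3447 * 100 = 13.72%

13.72%


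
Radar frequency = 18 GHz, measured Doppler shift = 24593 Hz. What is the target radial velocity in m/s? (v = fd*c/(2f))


v = 24593 * 3e8 / (2 * 18000000000.0) = 204.9 m/s

204.9 m/s


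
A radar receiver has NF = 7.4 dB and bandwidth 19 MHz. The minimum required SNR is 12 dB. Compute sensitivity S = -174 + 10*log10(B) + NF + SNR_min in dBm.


10*log10(19000000.0) = 72.79
S = -174 + 72.79 + 7.4 + 12 = -81.8 dBm

-81.8 dBm


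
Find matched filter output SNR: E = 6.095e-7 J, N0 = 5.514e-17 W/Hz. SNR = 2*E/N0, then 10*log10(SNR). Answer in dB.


SNR_lin = 2 * 6.095e-7 / 5.514e-17 = 2.211e10
SNR_dB = 10*log10(2.211e10) = 103.4 dB

103.4 dB


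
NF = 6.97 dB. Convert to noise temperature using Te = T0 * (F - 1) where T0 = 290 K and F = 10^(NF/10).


NF_lin = 10^(6.97/10) = 4.977371
Te = 290 * (4.977371 - 1) = 1153.4 K

1153.4 K


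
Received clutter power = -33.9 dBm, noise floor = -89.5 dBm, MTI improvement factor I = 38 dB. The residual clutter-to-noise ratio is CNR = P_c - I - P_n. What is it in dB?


CNR = -33.9 - 38 - (-89.5) = 17.6 dB

17.6 dB


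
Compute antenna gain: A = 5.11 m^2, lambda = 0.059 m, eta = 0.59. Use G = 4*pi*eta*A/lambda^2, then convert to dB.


G_linear = 4*pi*0.59*5.11/0.059^2 = 10883.75
G_dB = 10*log10(10883.75) = 40.4 dB

40.4 dB


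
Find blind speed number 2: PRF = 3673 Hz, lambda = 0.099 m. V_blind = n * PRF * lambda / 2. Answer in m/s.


V_blind = 2 * 3673 * 0.099 / 2 = 363.6 m/s

363.6 m/s


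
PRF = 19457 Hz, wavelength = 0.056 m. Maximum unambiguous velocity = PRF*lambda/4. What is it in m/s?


V_ua = 19457 * 0.056 / 4 = 272.4 m/s

272.4 m/s


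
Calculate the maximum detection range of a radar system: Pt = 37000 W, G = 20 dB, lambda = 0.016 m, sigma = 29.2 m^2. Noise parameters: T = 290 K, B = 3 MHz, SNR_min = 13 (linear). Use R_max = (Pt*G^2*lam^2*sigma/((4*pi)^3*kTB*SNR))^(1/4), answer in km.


G_lin = 10^(20/10) = 100.0
R^4 = 37000 * 100.0^2 * 0.016^2 * 29.2 / ((4*pi)^3 * 1.38e-23 * 290 * 3000000.0 * 13)
R^4 = 8.93004e15 m^4
R_max = (8.93004e15)^(1/4) = 9721.1 m = 9.7 km

9.7 km
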